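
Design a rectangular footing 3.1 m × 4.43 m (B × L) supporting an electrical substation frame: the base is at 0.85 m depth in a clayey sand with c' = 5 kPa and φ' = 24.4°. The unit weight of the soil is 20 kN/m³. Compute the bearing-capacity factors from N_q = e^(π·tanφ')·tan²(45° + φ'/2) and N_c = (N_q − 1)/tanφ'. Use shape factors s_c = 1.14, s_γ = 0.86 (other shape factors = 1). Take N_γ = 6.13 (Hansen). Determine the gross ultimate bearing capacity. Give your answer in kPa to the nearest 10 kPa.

q_ult ≈ 450 kPa

tan24.4° = 0.4536, so N_q = e^(π×0.4536)·tan²(57.2°) = 4.158 × 2.408 = 10.01.
N_c = (10.01 − 1)/tan24.4° = 19.87.
Overburden at base level: q = 20 × 0.85 = 17 kPa.
Cohesion term c·N_c·s_c = 5 × 19.867 × 1.14 = 113.24 kPa; surcharge term q·N_q = 17 × 10.012 = 170.2 kPa; self-weight term 0.5·γ·B·N_γ·s_γ = 0.5 × 20 × 3.1 × 6.13 × 0.86 = 163.43 kPa.
q_ult = 113.24 + 170.2 + 163.43 = 446.87 kPa.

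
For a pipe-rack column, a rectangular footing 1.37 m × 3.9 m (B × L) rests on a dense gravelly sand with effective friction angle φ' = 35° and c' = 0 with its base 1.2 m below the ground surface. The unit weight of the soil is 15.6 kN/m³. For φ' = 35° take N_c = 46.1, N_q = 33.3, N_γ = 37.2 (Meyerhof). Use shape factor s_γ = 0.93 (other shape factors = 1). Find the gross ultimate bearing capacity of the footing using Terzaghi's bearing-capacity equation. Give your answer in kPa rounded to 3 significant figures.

Effective surcharge at the founding depth q = γ·D_f = 15.6 × 1.2 = 18.72 kPa.
q_ult = q·N_q + 0.5·γ·B·N_γ·s_γ
     = 18.72 × 33.3 + 0.5 × 15.6 × 1.37 × 37.2 × 0.93
     = 623.38 + 369.69 = 993.07 kPa.

q_ult ≈ 993 kPa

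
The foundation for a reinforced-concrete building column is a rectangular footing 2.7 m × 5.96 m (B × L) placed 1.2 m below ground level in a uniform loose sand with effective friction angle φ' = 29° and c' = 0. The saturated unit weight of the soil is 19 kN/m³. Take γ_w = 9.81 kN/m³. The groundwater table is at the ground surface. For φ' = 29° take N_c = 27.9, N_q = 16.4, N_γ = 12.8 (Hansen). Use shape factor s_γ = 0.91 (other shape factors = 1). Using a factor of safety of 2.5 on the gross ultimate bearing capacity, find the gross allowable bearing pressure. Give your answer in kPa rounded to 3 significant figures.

q_all ≈ 130 kPa

Water table at ground surface, so effective unit weight γ' = 19 − 9.81 = 9.19 kN/m³ is used throughout; overburden q = 9.19 × 1.2 = 11.028 kPa; the same γ' applies in the ½γBN_γ term.
Surcharge term q·N_q = 11.028 × 16.4 = 180.86 kPa; self-weight term 0.5·γ·B·N_γ·s_γ = 0.5 × 9.19 × 2.7 × 12.8 × 0.91 = 144.51 kPa.
q_ult = 180.86 + 144.51 = 325.37 kPa.
q_all = 325.37 / 2.5 = 130.15 kPa.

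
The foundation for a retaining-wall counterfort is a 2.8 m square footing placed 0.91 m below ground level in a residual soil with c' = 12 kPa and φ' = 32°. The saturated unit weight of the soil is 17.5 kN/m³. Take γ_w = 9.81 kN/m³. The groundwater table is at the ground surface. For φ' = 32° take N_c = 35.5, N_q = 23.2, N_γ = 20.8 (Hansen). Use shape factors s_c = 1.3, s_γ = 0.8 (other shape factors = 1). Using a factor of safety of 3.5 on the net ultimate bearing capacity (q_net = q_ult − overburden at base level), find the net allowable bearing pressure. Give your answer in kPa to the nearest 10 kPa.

Water table at ground surface, so effective unit weight γ' = 17.5 − 9.81 = 7.69 kN/m³ is used throughout; overburden q = 7.69 × 0.91 = 6.9979 kPa; the same γ' applies in the ½γBN_γ term.
Cohesion term c·N_c·s_c = 12 × 35.5 × 1.3 = 553.8 kPa; surcharge term q·N_q = 6.9979 × 23.2 = 162.35 kPa; self-weight term 0.5·γ·B·N_γ·s_γ = 0.5 × 7.69 × 2.8 × 20.8 × 0.8 = 179.15 kPa.
q_ult = 553.8 + 162.35 + 179.15 = 895.3 kPa.
q_net = 895.3 − 6.9979 = 888.3 kPa.
q_all(net) = 888.3 / 3.5 = 253.8 kPa.

q_all(net) ≈ 250 kPa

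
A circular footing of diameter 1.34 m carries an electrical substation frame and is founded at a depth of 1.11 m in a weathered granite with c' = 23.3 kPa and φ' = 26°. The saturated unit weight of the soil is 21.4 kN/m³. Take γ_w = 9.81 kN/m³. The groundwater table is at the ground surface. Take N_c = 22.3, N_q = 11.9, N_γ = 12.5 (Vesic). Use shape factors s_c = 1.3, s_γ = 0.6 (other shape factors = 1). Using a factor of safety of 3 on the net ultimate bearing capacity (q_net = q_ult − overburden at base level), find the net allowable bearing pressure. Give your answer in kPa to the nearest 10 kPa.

γ' = 21.4 − 9.81 = 11.59 kN/m³ (submerged throughout). q = 11.59 × 1.11 = 12.865 kPa; the same γ' applies in the ½γBN_γ term.
c·N_c·s_c = 23.3 × 22.3 × 1.3 = 675.47 kPa
q·N_q = 12.865 × 11.9 = 153.09 kPa
0.5·γ·B·N_γ·s_γ = 0.5 × 11.59 × 1.34 × 12.5 × 0.6 = 58.24 kPa
q_ult = 675.47 + 153.09 + 58.24 = 886.8 kPa.
q_net = 886.8 − 12.865 = 873.93 kPa.
q_all(net) = 873.93 / 3 = 291.31 kPa.

q_all(net) ≈ 290 kPa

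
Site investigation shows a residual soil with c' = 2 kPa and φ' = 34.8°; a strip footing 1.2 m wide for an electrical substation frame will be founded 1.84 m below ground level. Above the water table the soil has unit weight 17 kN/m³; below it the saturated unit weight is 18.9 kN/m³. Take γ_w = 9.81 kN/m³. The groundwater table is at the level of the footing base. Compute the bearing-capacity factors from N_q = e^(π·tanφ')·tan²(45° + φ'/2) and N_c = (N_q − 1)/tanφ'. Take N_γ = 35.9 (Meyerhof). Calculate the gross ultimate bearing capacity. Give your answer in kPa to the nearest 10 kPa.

tan34.8° = 0.695, so N_q = e^(π×0.695)·tan²(62.4°) = 8.877 × 3.659 = 32.48.
N_c = (32.48 − 1)/tan34.8° = 45.29.
q = γ·D_f = 17 × 1.84 = 31.28 kPa.
For the ½γBN_γ term take γ' = 18.9 − 9.81 = 9.09 kN/m³ (soil below base is submerged).
c·N_c = 2 × 45.294 = 90.588 kPa
q·N_q = 31.28 × 32.48 = 1016 kPa
0.5·γ·B·N_γ = 0.5 × 9.09 × 1.2 × 35.9 = 195.8 kPa
q_ult = 90.588 + 1016 + 195.8 = 1302.4 kPa.

q_ult ≈ 1300 kPa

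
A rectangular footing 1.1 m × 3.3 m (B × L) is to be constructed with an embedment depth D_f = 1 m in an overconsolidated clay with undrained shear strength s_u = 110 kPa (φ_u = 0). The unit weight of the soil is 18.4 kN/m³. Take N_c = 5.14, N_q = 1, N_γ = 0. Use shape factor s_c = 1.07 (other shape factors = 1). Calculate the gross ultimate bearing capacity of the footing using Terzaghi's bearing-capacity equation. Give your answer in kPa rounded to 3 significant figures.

q_ult ≈ 623 kPa

q = γ·D_f = 18.4 × 1 = 18.4 kPa.
c·N_c·s_c = 110 × 5.14 × 1.07 = 604.98 kPa
q·N_q = 18.4 × 1 = 18.4 kPa
q_ult = 604.98 + 18.4 = 623.38 kPa.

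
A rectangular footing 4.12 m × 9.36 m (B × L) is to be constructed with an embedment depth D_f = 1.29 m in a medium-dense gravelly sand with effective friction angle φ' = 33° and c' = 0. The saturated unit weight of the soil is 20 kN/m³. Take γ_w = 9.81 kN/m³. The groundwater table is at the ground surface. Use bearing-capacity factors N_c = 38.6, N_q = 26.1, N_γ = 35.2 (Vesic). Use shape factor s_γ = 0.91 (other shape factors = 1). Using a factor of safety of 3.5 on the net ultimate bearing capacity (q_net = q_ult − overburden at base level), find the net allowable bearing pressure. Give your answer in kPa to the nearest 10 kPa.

q_all(net) ≈ 290 kPa

γ' = 20 − 9.81 = 10.19 kN/m³ (submerged throughout). q = 10.19 × 1.29 = 13.145 kPa; the same γ' applies in the ½γBN_γ term.
q·N_q = 13.145 × 26.1 = 343.09 kPa
0.5·γ·B·N_γ·s_γ = 0.5 × 10.19 × 4.12 × 35.2 × 0.91 = 672.4 kPa
q_ult = 343.09 + 672.4 = 1015.5 kPa.
q_net = 1015.5 − 13.145 = 1002.3 kPa.
q_all(net) = 1002.3 / 3.5 = 286.38 kPa.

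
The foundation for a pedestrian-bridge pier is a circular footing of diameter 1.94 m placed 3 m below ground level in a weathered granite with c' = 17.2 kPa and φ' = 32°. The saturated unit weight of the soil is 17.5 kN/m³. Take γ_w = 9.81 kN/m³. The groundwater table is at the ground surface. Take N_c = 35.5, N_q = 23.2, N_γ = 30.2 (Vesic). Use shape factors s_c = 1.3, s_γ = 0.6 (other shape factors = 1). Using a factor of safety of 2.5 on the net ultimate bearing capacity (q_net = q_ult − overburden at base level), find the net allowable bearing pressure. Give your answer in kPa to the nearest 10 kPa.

q_all(net) ≈ 580 kPa

Water table at ground surface, so effective unit weight γ' = 17.5 − 9.81 = 7.69 kN/m³ is used throughout; overburden q = 7.69 × 3 = 23.07 kPa; the same γ' applies in the ½γBN_γ term.
Cohesion term c·N_c·s_c = 17.2 × 35.5 × 1.3 = 793.78 kPa; surcharge term q·N_q = 23.07 × 23.2 = 535.22 kPa; self-weight term 0.5·γ·B·N_γ·s_γ = 0.5 × 7.69 × 1.94 × 30.2 × 0.6 = 135.16 kPa.
q_ult = 793.78 + 535.22 + 135.16 = 1464.2 kPa.
q_net = 1464.2 − 23.07 = 1441.1 kPa.
q_all(net) = 1441.1 / 2.5 = 576.44 kPa.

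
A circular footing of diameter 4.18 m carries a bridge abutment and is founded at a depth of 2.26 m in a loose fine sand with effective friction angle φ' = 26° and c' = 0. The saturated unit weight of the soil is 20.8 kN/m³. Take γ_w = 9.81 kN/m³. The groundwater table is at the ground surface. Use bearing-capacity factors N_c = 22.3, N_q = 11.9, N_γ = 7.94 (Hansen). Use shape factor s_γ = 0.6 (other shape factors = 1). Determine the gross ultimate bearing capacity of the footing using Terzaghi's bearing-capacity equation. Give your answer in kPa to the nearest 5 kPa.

Water table at ground surface, so effective unit weight γ' = 20.8 − 9.81 = 10.99 kN/m³ is used throughout; overburden q = 10.99 × 2.26 = 24.837 kPa; the same γ' applies in the ½γBN_γ term.
Surcharge term q·N_q = 24.837 × 11.9 = 295.57 kPa; self-weight term 0.5·γ·B·N_γ·s_γ = 0.5 × 10.99 × 4.18 × 7.94 × 0.6 = 109.42 kPa.
q_ult = 295.57 + 109.42 = 404.99 kPa.

q_ult ≈ 405 kPa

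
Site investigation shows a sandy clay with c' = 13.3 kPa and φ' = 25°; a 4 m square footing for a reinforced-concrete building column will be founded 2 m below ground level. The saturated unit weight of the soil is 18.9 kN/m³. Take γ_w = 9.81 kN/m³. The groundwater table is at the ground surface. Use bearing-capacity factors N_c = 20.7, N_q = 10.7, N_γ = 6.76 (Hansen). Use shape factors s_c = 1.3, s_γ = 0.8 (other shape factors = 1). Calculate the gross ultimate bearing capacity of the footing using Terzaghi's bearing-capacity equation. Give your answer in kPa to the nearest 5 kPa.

Water table at ground surface, so effective unit weight γ' = 18.9 − 9.81 = 9.09 kN/m³ is used throughout; overburden q = 9.09 × 2 = 18.18 kPa; the same γ' applies in the ½γBN_γ term.
Cohesion term c·N_c·s_c = 13.3 × 20.7 × 1.3 = 357.9 kPa; surcharge term q·N_q = 18.18 × 10.7 = 194.53 kPa; self-weight term 0.5·γ·B·N_γ·s_γ = 0.5 × 9.09 × 4 × 6.76 × 0.8 = 98.317 kPa.
q_ult = 357.9 + 194.53 + 98.317 = 650.75 kPa.

q_ult ≈ 650 kPa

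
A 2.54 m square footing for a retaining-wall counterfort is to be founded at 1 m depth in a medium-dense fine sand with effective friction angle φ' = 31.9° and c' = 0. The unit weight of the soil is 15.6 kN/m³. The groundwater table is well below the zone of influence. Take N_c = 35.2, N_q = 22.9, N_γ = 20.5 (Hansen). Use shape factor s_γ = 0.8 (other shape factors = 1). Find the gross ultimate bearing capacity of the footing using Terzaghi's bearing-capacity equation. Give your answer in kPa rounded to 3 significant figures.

q_ult ≈ 682 kPa

q = γ·D_f = 15.6 × 1 = 15.6 kPa.
q·N_q = 15.6 × 22.9 = 357.24 kPa
0.5·γ·B·N_γ·s_γ = 0.5 × 15.6 × 2.54 × 20.5 × 0.8 = 324.92 kPa
q_ult = 357.24 + 324.92 = 682.16 kPa.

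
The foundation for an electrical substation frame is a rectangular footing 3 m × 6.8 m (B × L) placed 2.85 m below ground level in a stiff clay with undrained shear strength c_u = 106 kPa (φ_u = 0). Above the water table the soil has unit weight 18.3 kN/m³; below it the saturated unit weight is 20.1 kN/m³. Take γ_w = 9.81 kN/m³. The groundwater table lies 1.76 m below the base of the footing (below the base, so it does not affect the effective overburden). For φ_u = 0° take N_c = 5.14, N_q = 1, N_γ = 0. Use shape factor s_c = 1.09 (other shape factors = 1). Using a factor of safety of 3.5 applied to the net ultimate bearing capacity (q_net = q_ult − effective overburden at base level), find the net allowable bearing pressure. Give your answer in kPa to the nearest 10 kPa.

q = γ·D_f = 18.3 × 2.85 = 52.155 kPa.
c·N_c·s_c = 106 × 5.14 × 1.09 = 593.88 kPa
q·N_q = 52.155 × 1 = 52.155 kPa
q_ult = 593.88 + 52.155 = 646.03 kPa.
Net ultimate: q_net = 646.03 − 52.155 = 593.88 kPa.
q_all(net) = 593.88 / 3.5 = 169.68 kPa.

q_all(net) ≈ 170 kPa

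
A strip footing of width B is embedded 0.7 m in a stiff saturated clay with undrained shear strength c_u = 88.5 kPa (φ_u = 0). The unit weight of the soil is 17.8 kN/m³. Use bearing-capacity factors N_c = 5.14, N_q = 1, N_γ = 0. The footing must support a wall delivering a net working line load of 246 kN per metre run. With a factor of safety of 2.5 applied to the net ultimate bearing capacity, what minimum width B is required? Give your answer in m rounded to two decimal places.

q = γ·D_f = 17.8 × 0.7 = 12.46 kPa.
c·N_c = 88.5 × 5.14 = 454.89 kPa
q·N_q = 12.46 × 1 = 12.46 kPa
q_ult = 454.89 + 12.46 = 467.35 kPa.
For φ = 0 the ½γBN_γ term vanishes, so q_ult is independent of B. q_net = 467.35 − 12.46 = 454.89 kPa; q_all(net) = 454.89/2.5 = 181.96 kPa.
Required width B = w / q_all(net) = 246 / 181.96 = 1.352 m.

B = 1.35 m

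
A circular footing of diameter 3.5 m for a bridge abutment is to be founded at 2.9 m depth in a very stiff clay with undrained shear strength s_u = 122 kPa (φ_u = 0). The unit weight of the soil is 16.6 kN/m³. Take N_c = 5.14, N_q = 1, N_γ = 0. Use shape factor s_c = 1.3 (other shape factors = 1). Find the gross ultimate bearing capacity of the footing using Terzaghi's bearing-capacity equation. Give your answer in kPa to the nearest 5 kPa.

Overburden at base level: q = 16.6 × 2.9 = 48.14 kPa.
Cohesion term c·N_c·s_c = 122 × 5.14 × 1.3 = 815.2 kPa; surcharge term q·N_q = 48.14 × 1 = 48.14 kPa.
q_ult = 815.2 + 48.14 = 863.34 kPa.

q_ult ≈ 865 kPa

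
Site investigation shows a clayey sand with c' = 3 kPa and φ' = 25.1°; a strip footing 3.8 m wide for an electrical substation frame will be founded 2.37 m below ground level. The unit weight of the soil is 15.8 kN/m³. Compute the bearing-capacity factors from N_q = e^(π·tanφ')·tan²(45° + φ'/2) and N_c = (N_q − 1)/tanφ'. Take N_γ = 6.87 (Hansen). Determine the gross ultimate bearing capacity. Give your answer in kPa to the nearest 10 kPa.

q_ult ≈ 670 kPa

tan25.1° = 0.4684, so N_q = e^(π×0.4684)·tan²(57.55°) = 4.356 × 2.473 = 10.78.
N_c = (10.78 − 1)/tan25.1° = 20.87.
Effective surcharge at the founding depth q = γ·D_f = 15.8 × 2.37 = 37.446 kPa.
q_ult = c·N_c + q·N_q + 0.5·γ·B·N_γ
     = 3 × 20.867 + 37.446 × 10.775 + 0.5 × 15.8 × 3.8 × 6.87
     = 62.602 + 403.48 + 206.24 = 672.32 kPa.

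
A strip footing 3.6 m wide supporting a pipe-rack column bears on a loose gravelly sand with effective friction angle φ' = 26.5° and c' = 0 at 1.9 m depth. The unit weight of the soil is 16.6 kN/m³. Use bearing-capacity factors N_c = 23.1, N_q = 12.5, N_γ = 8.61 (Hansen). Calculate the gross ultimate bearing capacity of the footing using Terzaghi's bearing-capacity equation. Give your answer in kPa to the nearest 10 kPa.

Effective surcharge at the founding depth q = γ·D_f = 16.6 × 1.9 = 31.54 kPa.
q_ult = q·N_q + 0.5·γ·B·N_γ
     = 31.54 × 12.5 + 0.5 × 16.6 × 3.6 × 8.61
     = 394.25 + 257.27 = 651.52 kPa.

q_ult ≈ 650 kPa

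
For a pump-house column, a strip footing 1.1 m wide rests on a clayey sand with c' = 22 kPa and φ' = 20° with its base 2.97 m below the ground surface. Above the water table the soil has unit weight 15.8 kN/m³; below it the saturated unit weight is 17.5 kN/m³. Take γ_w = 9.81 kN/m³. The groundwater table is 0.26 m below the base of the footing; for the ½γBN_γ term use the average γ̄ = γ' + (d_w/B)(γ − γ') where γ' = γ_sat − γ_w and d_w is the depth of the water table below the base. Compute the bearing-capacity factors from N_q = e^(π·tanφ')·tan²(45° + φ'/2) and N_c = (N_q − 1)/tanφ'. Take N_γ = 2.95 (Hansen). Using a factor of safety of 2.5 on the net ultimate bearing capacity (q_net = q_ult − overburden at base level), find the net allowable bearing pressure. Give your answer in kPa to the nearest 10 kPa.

N_q = e^(π·tan20°)·tan²(55°) = 6.4; N_c = (N_q − 1)/tanφ' = 14.83.
q = γ·D_f = 15.8 × 2.97 = 46.926 kPa.
γ' = 7.69 kN/m³; averaging over the depth B below the base, γ̄ = γ' + (d_w/B)(γ − γ') = 9.6069 kN/m³.
c·N_c = 22 × 14.835 = 326.36 kPa
q·N_q = 46.926 × 6.3994 = 300.3 kPa
0.5·γ·B·N_γ = 0.5 × 9.6069 × 1.1 × 2.95 = 15.587 kPa
q_ult = 326.36 + 300.3 + 15.587 = 642.25 kPa.
q_net = 642.25 − 46.926 = 595.32 kPa.
q_all(net) = 595.32 / 2.5 = 238.13 kPa.

q_all(net) ≈ 240 kPa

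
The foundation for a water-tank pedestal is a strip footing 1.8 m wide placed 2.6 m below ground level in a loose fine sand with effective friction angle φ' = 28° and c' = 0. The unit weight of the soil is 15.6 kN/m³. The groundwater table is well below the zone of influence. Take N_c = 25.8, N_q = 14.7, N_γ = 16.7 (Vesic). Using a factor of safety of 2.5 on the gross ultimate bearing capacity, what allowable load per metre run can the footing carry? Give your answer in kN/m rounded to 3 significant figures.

Overburden at base level: q = 15.6 × 2.6 = 40.56 kPa.
Surcharge term q·N_q = 40.56 × 14.7 = 596.23 kPa; self-weight term 0.5·γ·B·N_γ = 0.5 × 15.6 × 1.8 × 16.7 = 234.47 kPa.
q_ult = 596.23 + 234.47 = 830.7 kPa.
Gross allowable pressure q_all = 830.7 / 2.5 = 332.28 kPa.
Allowable wall load = q_all × B = 332.28 × 1.8 = 598.1 kN per metre run.

≈ 598 kN/m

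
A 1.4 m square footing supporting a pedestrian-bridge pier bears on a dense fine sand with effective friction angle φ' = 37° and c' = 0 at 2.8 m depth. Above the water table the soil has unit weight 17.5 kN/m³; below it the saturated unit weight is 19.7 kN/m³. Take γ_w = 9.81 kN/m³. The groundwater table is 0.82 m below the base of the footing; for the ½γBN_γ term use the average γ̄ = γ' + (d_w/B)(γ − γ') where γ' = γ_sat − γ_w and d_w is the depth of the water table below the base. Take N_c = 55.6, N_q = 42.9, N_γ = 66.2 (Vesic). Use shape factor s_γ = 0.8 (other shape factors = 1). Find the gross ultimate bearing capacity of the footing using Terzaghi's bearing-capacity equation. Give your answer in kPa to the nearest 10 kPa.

q_ult ≈ 2630 kPa

q = γ·D_f = 17.5 × 2.8 = 49 kPa.
γ' = 9.89 kN/m³; averaging over the depth B below the base, γ̄ = γ' + (d_w/B)(γ − γ') = 14.347 kN/m³.
q·N_q = 49 × 42.9 = 2102.1 kPa
0.5·γ·B·N_γ·s_γ = 0.5 × 14.347 × 1.4 × 66.2 × 0.8 = 531.88 kPa
q_ult = 2102.1 + 531.88 = 2634 kPa.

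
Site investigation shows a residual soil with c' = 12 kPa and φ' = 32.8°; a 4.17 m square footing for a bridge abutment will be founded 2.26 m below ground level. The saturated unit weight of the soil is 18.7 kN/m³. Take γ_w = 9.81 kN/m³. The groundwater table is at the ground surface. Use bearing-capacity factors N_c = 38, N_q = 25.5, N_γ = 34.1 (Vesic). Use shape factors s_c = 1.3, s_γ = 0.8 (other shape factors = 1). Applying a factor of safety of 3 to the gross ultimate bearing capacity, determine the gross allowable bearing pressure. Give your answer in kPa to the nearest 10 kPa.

Water table at ground surface, so effective unit weight γ' = 18.7 − 9.81 = 8.89 kN/m³ is used throughout; overburden q = 8.89 × 2.26 = 20.091 kPa; the same γ' applies in the ½γBN_γ term.
Cohesion term c·N_c·s_c = 12 × 38 × 1.3 = 592.8 kPa; surcharge term q·N_q = 20.091 × 25.5 = 512.33 kPa; self-weight term 0.5·γ·B·N_γ·s_γ = 0.5 × 8.89 × 4.17 × 34.1 × 0.8 = 505.65 kPa.
q_ult = 592.8 + 512.33 + 505.65 = 1610.8 kPa.
q_all = q_ult / FS = 1610.8 / 3 = 536.93 kPa.

q_all ≈ 540 kPa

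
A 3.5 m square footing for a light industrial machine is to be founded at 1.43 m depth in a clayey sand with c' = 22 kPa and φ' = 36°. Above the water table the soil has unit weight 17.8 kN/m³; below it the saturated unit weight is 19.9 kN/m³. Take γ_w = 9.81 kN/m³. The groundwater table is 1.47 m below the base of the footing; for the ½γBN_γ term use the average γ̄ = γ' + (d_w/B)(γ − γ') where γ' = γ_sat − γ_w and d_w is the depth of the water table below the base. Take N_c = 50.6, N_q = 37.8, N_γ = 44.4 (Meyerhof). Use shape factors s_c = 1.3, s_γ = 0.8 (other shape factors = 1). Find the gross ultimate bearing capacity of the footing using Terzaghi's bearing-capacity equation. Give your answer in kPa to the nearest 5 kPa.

Effective surcharge at the founding depth q = γ·D_f = 17.8 × 1.43 = 25.454 kPa.
With d_w = 1.47 m < B, γ̄ = 10.09 + (1.47/3.5) × (17.8 − 10.09) = 13.328 kN/m³.
q_ult = c·N_c·s_c + q·N_q + 0.5·γ·B·N_γ·s_γ
     = 22 × 50.6 × 1.3 + 25.454 × 37.8 + 0.5 × 13.328 × 3.5 × 44.4 × 0.8
     = 1447.2 + 962.16 + 828.48 = 3237.8 kPa.

q_ult ≈ 3240 kPa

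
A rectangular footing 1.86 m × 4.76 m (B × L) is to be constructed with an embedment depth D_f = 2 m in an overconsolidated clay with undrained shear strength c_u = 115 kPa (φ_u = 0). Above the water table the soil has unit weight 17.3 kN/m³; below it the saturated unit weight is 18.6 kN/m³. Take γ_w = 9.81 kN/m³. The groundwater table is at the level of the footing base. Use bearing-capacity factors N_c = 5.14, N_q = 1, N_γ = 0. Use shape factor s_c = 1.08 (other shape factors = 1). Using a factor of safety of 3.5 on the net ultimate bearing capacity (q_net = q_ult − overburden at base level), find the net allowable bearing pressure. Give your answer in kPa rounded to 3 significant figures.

q_all(net) ≈ 182 kPa

Overburden at base level: q = 17.3 × 2 = 34.6 kPa.
Cohesion term c·N_c·s_c = 115 × 5.14 × 1.08 = 638.39 kPa; surcharge term q·N_q = 34.6 × 1 = 34.6 kPa.
q_ult = 638.39 + 34.6 = 672.99 kPa.
q_net = 672.99 − 34.6 = 638.39 kPa.
q_all(net) = 638.39 / 3.5 = 182.4 kPa.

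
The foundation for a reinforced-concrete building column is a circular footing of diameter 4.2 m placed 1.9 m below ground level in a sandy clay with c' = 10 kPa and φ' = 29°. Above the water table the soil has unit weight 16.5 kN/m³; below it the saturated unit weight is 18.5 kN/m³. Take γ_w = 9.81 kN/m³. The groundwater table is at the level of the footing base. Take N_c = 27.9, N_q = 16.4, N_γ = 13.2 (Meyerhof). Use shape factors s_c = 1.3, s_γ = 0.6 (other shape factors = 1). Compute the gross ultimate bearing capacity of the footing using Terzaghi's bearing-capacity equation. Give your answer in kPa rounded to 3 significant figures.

Effective surcharge at the founding depth q = γ·D_f = 16.5 × 1.9 = 31.35 kPa.
The water table coincides with the base, so in the self-weight term γ → γ' = 8.69 kN/m³.
q_ult = c·N_c·s_c + q·N_q + 0.5·γ·B·N_γ·s_γ
     = 10 × 27.9 × 1.3 + 31.35 × 16.4 + 0.5 × 8.69 × 4.2 × 13.2 × 0.6
     = 362.7 + 514.14 + 144.53 = 1021.4 kPa.

q_ult ≈ 1020 kPa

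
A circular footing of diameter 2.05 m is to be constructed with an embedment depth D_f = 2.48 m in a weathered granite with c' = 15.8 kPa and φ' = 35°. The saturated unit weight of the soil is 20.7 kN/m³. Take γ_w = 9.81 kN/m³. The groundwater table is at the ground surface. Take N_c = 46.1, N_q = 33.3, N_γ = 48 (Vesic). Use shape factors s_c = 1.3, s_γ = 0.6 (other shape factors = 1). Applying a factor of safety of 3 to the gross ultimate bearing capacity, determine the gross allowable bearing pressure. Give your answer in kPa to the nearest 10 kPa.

γ' = 20.7 − 9.81 = 10.89 kN/m³ (submerged throughout). q = 10.89 × 2.48 = 27.007 kPa; the same γ' applies in the ½γBN_γ term.
c·N_c·s_c = 15.8 × 46.1 × 1.3 = 946.89 kPa
q·N_q = 27.007 × 33.3 = 899.34 kPa
0.5·γ·B·N_γ·s_γ = 0.5 × 10.89 × 2.05 × 48 × 0.6 = 321.47 kPa
q_ult = 946.89 + 899.34 + 321.47 = 2167.7 kPa.
q_all = q_ult / FS = 2167.7 / 3 = 722.57 kPa.

q_all ≈ 720 kPa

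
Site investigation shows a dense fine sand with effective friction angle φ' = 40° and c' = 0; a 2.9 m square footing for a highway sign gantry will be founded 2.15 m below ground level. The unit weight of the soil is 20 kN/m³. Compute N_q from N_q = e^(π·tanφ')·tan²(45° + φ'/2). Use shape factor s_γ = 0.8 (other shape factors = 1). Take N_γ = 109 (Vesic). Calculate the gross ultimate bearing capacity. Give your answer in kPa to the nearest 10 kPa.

q_ult ≈ 5290 kPa

tan40° = 0.8391, so N_q = e^(π×0.8391)·tan²(65°) = 13.959 × 4.599 = 64.2.
Effective surcharge at the founding depth q = γ·D_f = 20 × 2.15 = 43 kPa.
q_ult = q·N_q + 0.5·γ·B·N_γ·s_γ
     = 43 × 64.195 + 0.5 × 20 × 2.9 × 109 × 0.8
     = 2760.4 + 2528.8 = 5289.2 kPa.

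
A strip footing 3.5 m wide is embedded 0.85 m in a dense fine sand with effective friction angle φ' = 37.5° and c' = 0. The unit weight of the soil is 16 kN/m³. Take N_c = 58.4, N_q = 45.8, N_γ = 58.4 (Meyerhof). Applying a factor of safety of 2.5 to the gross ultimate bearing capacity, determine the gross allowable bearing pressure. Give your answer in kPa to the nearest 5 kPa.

q_all ≈ 905 kPa

Effective surcharge at the founding depth q = γ·D_f = 16 × 0.85 = 13.6 kPa.
q_ult = q·N_q + 0.5·γ·B·N_γ
     = 13.6 × 45.8 + 0.5 × 16 × 3.5 × 58.4
     = 622.88 + 1635.2 = 2258.1 kPa.
q_all = q_ult / FS = 2258.1 / 2.5 = 903.23 kPa.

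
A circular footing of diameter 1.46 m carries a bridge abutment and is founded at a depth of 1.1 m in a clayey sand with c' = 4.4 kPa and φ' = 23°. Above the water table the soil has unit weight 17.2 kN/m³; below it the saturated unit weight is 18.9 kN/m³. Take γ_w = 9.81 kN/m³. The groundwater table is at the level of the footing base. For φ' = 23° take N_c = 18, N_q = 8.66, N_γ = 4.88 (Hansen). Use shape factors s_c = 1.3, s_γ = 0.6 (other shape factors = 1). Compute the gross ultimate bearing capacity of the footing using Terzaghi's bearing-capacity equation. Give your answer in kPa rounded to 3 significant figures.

q = γ·D_f = 17.2 × 1.1 = 18.92 kPa.
For the ½γBN_γ term take γ' = 18.9 − 9.81 = 9.09 kN/m³ (soil below base is submerged).
c·N_c·s_c = 4.4 × 18 × 1.3 = 102.96 kPa
q·N_q = 18.92 × 8.66 = 163.85 kPa
0.5·γ·B·N_γ·s_γ = 0.5 × 9.09 × 1.46 × 4.88 × 0.6 = 19.429 kPa
q_ult = 102.96 + 163.85 + 19.429 = 286.24 kPa.

q_ult ≈ 286 kPa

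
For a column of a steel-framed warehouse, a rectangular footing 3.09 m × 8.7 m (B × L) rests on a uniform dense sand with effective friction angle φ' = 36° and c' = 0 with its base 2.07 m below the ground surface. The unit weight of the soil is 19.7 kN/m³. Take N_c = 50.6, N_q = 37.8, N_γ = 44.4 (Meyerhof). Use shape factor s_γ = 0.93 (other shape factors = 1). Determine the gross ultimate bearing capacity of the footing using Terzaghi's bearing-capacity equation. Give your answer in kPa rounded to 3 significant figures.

Overburden at base level: q = 19.7 × 2.07 = 40.779 kPa.
Surcharge term q·N_q = 40.779 × 37.8 = 1541.4 kPa; self-weight term 0.5·γ·B·N_γ·s_γ = 0.5 × 19.7 × 3.09 × 44.4 × 0.93 = 1256.8 kPa.
q_ult = 1541.4 + 1256.8 = 2798.2 kPa.

q_ult ≈ 2800 kPa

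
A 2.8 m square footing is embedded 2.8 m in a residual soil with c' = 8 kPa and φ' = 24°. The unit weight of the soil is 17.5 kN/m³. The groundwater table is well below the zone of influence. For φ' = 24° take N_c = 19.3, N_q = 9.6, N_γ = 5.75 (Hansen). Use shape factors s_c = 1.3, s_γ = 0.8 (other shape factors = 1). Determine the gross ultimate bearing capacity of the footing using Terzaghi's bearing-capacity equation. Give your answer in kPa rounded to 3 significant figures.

q_ult ≈ 784 kPa

q = γ·D_f = 17.5 × 2.8 = 49 kPa.
c·N_c·s_c = 8 × 19.3 × 1.3 = 200.72 kPa
q·N_q = 49 × 9.6 = 470.4 kPa
0.5·γ·B·N_γ·s_γ = 0.5 × 17.5 × 2.8 × 5.75 × 0.8 = 112.7 kPa
q_ult = 200.72 + 470.4 + 112.7 = 783.82 kPa.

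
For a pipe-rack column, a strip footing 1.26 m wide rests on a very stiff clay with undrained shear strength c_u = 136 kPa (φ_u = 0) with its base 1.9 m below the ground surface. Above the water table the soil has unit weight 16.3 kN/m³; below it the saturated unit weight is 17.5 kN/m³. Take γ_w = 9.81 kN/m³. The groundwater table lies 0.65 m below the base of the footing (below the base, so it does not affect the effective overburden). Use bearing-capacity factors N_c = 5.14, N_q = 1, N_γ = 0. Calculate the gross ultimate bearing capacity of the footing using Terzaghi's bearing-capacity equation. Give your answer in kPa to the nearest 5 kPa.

q_ult ≈ 730 kPa

q = γ·D_f = 16.3 × 1.9 = 30.97 kPa.
c·N_c = 136 × 5.14 = 699.04 kPa
q·N_q = 30.97 × 1 = 30.97 kPa
q_ult = 699.04 + 30.97 = 730.01 kPa.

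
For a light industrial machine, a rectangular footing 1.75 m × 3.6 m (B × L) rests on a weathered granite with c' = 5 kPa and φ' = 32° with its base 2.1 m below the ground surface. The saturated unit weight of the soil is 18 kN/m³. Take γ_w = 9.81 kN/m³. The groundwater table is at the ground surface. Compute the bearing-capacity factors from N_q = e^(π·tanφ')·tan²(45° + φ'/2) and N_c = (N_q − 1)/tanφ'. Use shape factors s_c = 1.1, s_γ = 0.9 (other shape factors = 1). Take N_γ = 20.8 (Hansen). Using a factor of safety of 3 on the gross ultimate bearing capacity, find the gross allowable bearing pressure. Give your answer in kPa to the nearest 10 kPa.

q_all ≈ 240 kPa

N_q = e^(π·tan32°)·tan²(61°) = 23.18; N_c = (N_q − 1)/tanφ' = 35.49.
Water table at ground surface, so effective unit weight γ' = 18 − 9.81 = 8.19 kN/m³ is used throughout; overburden q = 8.19 × 2.1 = 17.199 kPa; the same γ' applies in the ½γBN_γ term.
Cohesion term c·N_c·s_c = 5 × 35.49 × 1.1 = 195.2 kPa; surcharge term q·N_q = 17.199 × 23.177 = 398.62 kPa; self-weight term 0.5·γ·B·N_γ·s_γ = 0.5 × 8.19 × 1.75 × 20.8 × 0.9 = 134.15 kPa.
q_ult = 195.2 + 398.62 + 134.15 = 727.97 kPa.
q_all = 727.97 / 3 = 242.66 kPa.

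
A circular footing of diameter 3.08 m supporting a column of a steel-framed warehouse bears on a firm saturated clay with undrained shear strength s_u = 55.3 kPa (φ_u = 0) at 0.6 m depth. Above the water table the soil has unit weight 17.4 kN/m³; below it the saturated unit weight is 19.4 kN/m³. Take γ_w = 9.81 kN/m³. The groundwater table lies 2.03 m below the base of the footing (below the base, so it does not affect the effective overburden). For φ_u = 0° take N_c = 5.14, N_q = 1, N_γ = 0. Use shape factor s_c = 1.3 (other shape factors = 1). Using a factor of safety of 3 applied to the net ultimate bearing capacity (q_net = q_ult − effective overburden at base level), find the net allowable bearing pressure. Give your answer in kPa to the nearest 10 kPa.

Overburden at base level: q = 17.4 × 0.6 = 10.44 kPa.
Cohesion term c·N_c·s_c = 55.3 × 5.14 × 1.3 = 369.51 kPa; surcharge term q·N_q = 10.44 × 1 = 10.44 kPa.
q_ult = 369.51 + 10.44 = 379.95 kPa.
Net ultimate: q_net = 379.95 − 10.44 = 369.51 kPa.
q_all(net) = 369.51 / 3 = 123.17 kPa.

q_all(net) ≈ 120 kPa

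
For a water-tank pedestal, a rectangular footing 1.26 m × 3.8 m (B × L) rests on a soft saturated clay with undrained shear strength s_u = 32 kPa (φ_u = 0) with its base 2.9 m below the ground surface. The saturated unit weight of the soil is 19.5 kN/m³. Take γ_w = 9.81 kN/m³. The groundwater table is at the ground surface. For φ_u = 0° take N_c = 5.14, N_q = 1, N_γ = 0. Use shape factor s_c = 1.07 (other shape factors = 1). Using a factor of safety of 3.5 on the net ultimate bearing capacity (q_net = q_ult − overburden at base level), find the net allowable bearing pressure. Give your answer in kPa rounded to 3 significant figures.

q_all(net) ≈ 50.3 kPa

γ' = 19.5 − 9.81 = 9.69 kN/m³ (submerged throughout). q = 9.69 × 2.9 = 28.101 kPa.
c·N_c·s_c = 32 × 5.14 × 1.07 = 175.99 kPa
q·N_q = 28.101 × 1 = 28.101 kPa
q_ult = 175.99 + 28.101 = 204.09 kPa.
q_net = 204.09 − 28.101 = 175.99 kPa.
q_all(net) = 175.99 / 3.5 = 50.284 kPa.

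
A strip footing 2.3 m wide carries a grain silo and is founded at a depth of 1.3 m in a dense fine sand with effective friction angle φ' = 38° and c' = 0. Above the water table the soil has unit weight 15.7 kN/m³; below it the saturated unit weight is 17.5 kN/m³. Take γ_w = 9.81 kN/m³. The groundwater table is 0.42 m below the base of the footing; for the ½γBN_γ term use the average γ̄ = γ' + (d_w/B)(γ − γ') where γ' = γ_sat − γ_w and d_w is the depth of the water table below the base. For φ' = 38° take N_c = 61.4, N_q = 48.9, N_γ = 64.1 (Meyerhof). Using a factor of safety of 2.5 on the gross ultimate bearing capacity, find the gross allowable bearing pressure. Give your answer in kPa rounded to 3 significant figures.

q_all ≈ 669 kPa

Effective surcharge at the founding depth q = γ·D_f = 15.7 × 1.3 = 20.41 kPa.
With d_w = 0.42 m < B, γ̄ = 7.69 + (0.42/2.3) × (15.7 − 7.69) = 9.1527 kN/m³.
q_ult = q·N_q + 0.5·γ·B·N_γ
     = 20.41 × 48.9 + 0.5 × 9.1527 × 2.3 × 64.1
     = 998.05 + 674.69 = 1672.7 kPa.
q_all = 1672.7 / 2.5 = 669.1 kPa.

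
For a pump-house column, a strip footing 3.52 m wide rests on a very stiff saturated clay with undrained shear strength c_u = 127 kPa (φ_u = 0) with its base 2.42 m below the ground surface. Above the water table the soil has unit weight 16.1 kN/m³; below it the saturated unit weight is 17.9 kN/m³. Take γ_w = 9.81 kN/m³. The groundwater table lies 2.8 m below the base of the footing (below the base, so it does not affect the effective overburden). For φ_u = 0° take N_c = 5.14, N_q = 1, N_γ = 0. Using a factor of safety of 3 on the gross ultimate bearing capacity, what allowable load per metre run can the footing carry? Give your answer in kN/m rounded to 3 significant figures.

≈ 812 kN/m

Overburden at base level: q = 16.1 × 2.42 = 38.962 kPa.
Cohesion term c·N_c = 127 × 5.14 = 652.78 kPa; surcharge term q·N_q = 38.962 × 1 = 38.962 kPa.
q_ult = 652.78 + 38.962 = 691.74 kPa.
Gross allowable pressure q_all = 691.74 / 3 = 230.58 kPa.
Allowable wall load = q_all × B = 230.58 × 3.52 = 811.64 kN per metre run.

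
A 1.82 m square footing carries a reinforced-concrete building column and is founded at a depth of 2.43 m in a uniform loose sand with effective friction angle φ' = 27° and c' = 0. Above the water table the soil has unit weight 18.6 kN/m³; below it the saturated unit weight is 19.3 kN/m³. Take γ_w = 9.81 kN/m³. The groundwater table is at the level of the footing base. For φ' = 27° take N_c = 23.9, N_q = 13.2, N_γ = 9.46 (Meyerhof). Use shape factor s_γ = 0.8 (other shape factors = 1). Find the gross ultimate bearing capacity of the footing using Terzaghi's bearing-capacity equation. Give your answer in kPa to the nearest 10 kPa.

Effective surcharge at the founding depth q = γ·D_f = 18.6 × 2.43 = 45.198 kPa.
The water table coincides with the base, so in the self-weight term γ → γ' = 9.49 kN/m³.
q_ult = q·N_q + 0.5·γ·B·N_γ·s_γ
     = 45.198 × 13.2 + 0.5 × 9.49 × 1.82 × 9.46 × 0.8
     = 596.61 + 65.356 = 661.97 kPa.

q_ult ≈ 660 kPa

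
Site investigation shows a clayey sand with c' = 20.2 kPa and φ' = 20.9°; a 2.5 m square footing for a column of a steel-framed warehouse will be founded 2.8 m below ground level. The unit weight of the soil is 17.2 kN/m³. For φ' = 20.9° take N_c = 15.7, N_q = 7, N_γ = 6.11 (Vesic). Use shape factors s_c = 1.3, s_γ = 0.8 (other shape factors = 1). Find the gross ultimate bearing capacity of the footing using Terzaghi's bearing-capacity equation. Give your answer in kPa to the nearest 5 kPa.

Effective surcharge at the founding depth q = γ·D_f = 17.2 × 2.8 = 48.16 kPa.
q_ult = c·N_c·s_c + q·N_q + 0.5·γ·B·N_γ·s_γ
     = 20.2 × 15.7 × 1.3 + 48.16 × 7 + 0.5 × 17.2 × 2.5 × 6.11 × 0.8
     = 412.28 + 337.12 + 105.09 = 854.49 kPa.

q_ult ≈ 855 kPa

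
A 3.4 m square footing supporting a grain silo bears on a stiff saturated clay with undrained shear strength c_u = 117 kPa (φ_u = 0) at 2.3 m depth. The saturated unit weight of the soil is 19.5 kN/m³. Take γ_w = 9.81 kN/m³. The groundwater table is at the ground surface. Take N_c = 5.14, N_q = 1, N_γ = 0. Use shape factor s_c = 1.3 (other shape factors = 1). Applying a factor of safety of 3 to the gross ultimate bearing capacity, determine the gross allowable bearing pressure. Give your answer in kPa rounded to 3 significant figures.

q_all ≈ 268 kPa

Water table at ground surface, so effective unit weight γ' = 19.5 − 9.81 = 9.69 kN/m³ is used throughout; overburden q = 9.69 × 2.3 = 22.287 kPa.
Cohesion term c·N_c·s_c = 117 × 5.14 × 1.3 = 781.79 kPa; surcharge term q·N_q = 22.287 × 1 = 22.287 kPa.
q_ult = 781.79 + 22.287 = 804.08 kPa.
q_all = q_ult / FS = 804.08 / 3 = 268.03 kPa.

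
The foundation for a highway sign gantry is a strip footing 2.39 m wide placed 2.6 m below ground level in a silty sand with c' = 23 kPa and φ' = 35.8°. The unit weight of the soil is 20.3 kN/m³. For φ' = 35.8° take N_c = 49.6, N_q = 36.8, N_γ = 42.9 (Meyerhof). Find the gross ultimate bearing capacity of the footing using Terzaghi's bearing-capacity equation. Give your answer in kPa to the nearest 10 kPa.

q_ult ≈ 4120 kPa

Effective surcharge at the founding depth q = γ·D_f = 20.3 × 2.6 = 52.78 kPa.
q_ult = c·N_c + q·N_q + 0.5·γ·B·N_γ
     = 23 × 49.6 + 52.78 × 36.8 + 0.5 × 20.3 × 2.39 × 42.9
     = 1140.8 + 1942.3 + 1040.7 = 4123.8 kPa.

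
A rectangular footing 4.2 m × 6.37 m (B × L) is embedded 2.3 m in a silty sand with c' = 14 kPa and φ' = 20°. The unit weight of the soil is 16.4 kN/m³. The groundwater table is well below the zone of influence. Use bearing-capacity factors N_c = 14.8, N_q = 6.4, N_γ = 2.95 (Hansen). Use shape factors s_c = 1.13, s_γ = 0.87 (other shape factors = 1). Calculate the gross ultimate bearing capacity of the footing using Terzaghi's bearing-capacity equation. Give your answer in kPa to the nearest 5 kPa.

q_ult ≈ 565 kPa

Effective surcharge at the founding depth q = γ·D_f = 16.4 × 2.3 = 37.72 kPa.
q_ult = c·N_c·s_c + q·N_q + 0.5·γ·B·N_γ·s_γ
     = 14 × 14.8 × 1.13 + 37.72 × 6.4 + 0.5 × 16.4 × 4.2 × 2.95 × 0.87
     = 234.14 + 241.41 + 88.39 = 563.93 kPa.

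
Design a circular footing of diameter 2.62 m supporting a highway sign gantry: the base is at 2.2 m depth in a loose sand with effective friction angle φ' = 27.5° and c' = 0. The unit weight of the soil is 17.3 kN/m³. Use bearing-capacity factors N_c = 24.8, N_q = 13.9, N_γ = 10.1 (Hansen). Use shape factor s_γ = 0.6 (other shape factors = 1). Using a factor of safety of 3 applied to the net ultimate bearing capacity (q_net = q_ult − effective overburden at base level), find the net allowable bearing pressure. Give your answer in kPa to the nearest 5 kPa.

q_all(net) ≈ 210 kPa

Overburden at base level: q = 17.3 × 2.2 = 38.06 kPa.
Surcharge term q·N_q = 38.06 × 13.9 = 529.03 kPa; self-weight term 0.5·γ·B·N_γ·s_γ = 0.5 × 17.3 × 2.62 × 10.1 × 0.6 = 137.34 kPa.
q_ult = 529.03 + 137.34 = 666.37 kPa.
Net ultimate: q_net = 666.37 − 38.06 = 628.31 kPa.
q_all(net) = 628.31 / 3 = 209.44 kPa.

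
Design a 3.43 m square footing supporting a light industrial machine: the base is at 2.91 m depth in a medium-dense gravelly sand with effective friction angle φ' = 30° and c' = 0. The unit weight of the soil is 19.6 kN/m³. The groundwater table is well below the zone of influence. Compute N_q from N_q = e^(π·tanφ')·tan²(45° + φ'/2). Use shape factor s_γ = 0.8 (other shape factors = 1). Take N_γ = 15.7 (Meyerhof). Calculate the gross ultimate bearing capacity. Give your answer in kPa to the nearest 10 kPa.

q_ult ≈ 1470 kPa

tan30° = 0.5774, so N_q = e^(π×0.5774)·tan²(60°) = 6.134 × 3.0 = 18.4.
q = γ·D_f = 19.6 × 2.91 = 57.036 kPa.
q·N_q = 57.036 × 18.401 = 1049.5 kPa
0.5·γ·B·N_γ·s_γ = 0.5 × 19.6 × 3.43 × 15.7 × 0.8 = 422.19 kPa
q_ult = 1049.5 + 422.19 = 1471.7 kPa.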